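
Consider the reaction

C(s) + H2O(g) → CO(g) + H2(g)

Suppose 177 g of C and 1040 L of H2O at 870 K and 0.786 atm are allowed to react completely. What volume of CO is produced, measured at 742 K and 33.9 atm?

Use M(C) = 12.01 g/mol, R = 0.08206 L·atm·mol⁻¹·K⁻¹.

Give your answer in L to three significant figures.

n(C) = 177 / 12.01 = 14.74 mol
n(H2O) = PV/RT = (0.786 × 1040) / (0.08206 × 870) = 11.45 mol
For 14.74 mol C, stoichiometry requires (1/1) × 14.74 = 14.74 mol H2O; 11.45 mol is available, so H2O is limiting.
n(CO) = (1/1) × 11.45 = 11.45 mol
V(CO) = nRT/P = 11.45 × 0.08206 × 742 / 33.9 = 20.57 L

20.6 L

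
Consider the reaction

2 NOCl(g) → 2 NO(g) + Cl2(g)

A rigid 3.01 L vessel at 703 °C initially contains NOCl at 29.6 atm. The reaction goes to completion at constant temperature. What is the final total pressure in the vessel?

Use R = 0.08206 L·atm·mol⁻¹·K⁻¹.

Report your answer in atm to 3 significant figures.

At constant T and V, P ∝ n(gas): 2 mol gas → 3 mol gas.
P_final = (3/2) × 29.6 = 44.40 atm

44.4 atm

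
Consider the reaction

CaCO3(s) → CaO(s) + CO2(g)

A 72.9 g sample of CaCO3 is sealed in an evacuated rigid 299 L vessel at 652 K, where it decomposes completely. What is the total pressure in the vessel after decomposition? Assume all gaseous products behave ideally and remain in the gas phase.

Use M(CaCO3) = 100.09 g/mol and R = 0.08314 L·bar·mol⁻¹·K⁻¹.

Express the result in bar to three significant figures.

0.132 bar

n(CaCO3) = 72.9 / 100.09 = 0.7283 mol
n(gas produced) = (1/1) × 0.7283 = 0.7283 mol
P = nRT/V = 0.7283 × 0.08314 × 652 / 299 = 0.1320 bar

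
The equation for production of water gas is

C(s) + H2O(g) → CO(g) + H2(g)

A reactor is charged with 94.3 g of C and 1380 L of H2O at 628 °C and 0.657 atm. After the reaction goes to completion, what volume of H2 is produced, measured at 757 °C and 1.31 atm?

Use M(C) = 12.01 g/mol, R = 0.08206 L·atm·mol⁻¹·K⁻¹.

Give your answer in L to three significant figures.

507 L

n(C) = 94.3 / 12.01 = 7.852 mol
n(H2O) = PV/RT = (0.657 × 1380) / (0.08206 × 901.15) = 12.26 mol
For 7.852 mol C, stoichiometry requires (1/1) × 7.852 = 7.852 mol H2O; 12.26 mol is available, so C is limiting.
n(H2) = (1/1) × 7.852 = 7.852 mol
V(H2) = nRT/P = 7.852 × 0.08206 × 1030.15 / 1.31 = 506.7 L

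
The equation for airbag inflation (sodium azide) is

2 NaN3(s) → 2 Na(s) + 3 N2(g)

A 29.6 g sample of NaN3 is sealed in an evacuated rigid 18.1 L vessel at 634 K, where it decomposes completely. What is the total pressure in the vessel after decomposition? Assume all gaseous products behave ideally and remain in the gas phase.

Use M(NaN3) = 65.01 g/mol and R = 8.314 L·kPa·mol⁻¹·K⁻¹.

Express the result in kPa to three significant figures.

n(NaN3) = 29.6 / 65.01 = 0.4553 mol
n(gas produced) = (3/2) × 0.4553 = 0.6829 mol
P = nRT/V = 0.6829 × 8.314 × 634 / 18.1 = 198.9 kPa

199 kPa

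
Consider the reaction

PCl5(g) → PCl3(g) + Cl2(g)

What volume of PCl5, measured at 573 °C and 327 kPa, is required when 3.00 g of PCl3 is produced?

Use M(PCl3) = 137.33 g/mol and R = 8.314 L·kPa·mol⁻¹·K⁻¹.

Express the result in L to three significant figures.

0.470 L

n(PCl3) = 3.000 / 137.33 = 0.02185 mol
n(PCl5) = (1/1) × 0.02185 = 0.02185 mol
V = nRT/P = 0.02185 × 8.314 × 846.15 / 327 = 0.4701 L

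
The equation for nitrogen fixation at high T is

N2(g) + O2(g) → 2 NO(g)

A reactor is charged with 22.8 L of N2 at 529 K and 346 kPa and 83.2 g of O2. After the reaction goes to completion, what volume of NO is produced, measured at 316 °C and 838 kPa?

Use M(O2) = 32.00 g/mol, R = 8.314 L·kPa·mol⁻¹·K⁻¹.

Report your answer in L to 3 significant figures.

21.0 L

n(N2) = PV/RT = (346 × 22.8) / (8.314 × 529) = 1.794 mol
n(O2) = 83.2 / 32.00 = 2.600 mol
For 1.794 mol N2, stoichiometry requires (1/1) × 1.794 = 1.794 mol O2; 2.600 mol is available, so N2 is limiting.
n(NO) = (2/1) × 1.794 = 3.588 mol
V(NO) = nRT/P = 3.588 × 8.314 × 589.15 / 838 = 20.97 L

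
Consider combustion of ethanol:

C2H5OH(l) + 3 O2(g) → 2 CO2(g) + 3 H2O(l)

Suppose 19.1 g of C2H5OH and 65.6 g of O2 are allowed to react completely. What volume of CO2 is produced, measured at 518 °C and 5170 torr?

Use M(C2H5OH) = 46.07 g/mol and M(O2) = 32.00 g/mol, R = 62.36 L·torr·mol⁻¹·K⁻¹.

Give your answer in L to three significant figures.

n(C2H5OH) = 19.1 / 46.07 = 0.4146 mol
n(O2) = 65.6 / 32.00 = 2.050 mol
For 0.4146 mol C2H5OH, stoichiometry requires (3/1) × 0.4146 = 1.244 mol O2; 2.050 mol is available, so C2H5OH is limiting.
n(CO2) = (2/1) × 0.4146 = 0.8292 mol
V(CO2) = nRT/P = 0.8292 × 62.36 × 791.15 / 5170 = 7.913 L

7.91 L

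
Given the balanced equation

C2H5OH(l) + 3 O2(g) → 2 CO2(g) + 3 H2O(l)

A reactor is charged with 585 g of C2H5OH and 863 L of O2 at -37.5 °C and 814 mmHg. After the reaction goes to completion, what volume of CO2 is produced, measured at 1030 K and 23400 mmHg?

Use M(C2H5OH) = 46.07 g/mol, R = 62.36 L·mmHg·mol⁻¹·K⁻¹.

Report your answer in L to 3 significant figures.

69.7 L

n(C2H5OH) = 585 / 46.07 = 12.70 mol
n(O2) = PV/RT = (814 × 863) / (62.36 × 235.65) = 47.80 mol
For 12.70 mol C2H5OH, stoichiometry requires (3/1) × 12.70 = 38.10 mol O2; 47.80 mol is available, so C2H5OH is limiting.
n(CO2) = (2/1) × 12.70 = 25.40 mol
V(CO2) = nRT/P = 25.40 × 62.36 × 1030 / 23400 = 69.72 L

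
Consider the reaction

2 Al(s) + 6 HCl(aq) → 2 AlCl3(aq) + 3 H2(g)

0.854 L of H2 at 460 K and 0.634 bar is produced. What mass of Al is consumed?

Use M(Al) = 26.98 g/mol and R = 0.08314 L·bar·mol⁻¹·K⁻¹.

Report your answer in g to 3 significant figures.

n(H2) = PV/RT = (0.634 × 0.854) / (0.08314 × 460) = 0.01416 mol
n(Al) = (2/3) × 0.01416 = 0.009440 mol
m(Al) = 0.009440 × 26.98 = 0.2547 g

0.255 g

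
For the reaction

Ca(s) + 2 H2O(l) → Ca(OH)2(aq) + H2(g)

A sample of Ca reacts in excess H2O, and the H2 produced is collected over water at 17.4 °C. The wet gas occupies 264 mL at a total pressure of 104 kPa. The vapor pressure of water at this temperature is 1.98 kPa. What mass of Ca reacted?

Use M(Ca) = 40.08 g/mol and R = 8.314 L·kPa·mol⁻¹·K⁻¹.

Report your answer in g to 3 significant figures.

P(H2) = 104 − 1.98 = 102.0 kPa
n(H2) = PV/RT = (102.0 × 0.2640) / (8.314 × 290.55) = 0.01115 mol
n(Ca) = (1/1) × 0.01115 = 0.01115 mol
m(Ca) = 0.01115 × 40.08 = 0.4469 g

0.447 g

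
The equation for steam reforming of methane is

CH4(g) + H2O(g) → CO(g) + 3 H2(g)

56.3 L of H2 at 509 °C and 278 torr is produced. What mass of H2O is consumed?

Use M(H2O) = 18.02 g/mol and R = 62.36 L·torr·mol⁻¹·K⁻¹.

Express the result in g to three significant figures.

n(H2) = PV/RT = (278 × 56.3) / (62.36 × 782.15) = 0.3209 mol
n(H2O) = (1/3) × 0.3209 = 0.1070 mol
m(H2O) = 0.1070 × 18.02 = 1.928 g

1.93 g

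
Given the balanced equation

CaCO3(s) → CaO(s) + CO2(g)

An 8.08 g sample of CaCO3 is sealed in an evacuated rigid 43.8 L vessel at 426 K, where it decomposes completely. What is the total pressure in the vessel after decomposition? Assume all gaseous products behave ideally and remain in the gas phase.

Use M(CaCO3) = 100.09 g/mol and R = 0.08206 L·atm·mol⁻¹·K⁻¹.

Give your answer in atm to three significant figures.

n(CaCO3) = 8.08 / 100.09 = 0.08073 mol
n(gas produced) = (1/1) × 0.08073 = 0.08073 mol
P = nRT/V = 0.08073 × 0.08206 × 426 / 43.8 = 0.06443 atm

0.0644 atm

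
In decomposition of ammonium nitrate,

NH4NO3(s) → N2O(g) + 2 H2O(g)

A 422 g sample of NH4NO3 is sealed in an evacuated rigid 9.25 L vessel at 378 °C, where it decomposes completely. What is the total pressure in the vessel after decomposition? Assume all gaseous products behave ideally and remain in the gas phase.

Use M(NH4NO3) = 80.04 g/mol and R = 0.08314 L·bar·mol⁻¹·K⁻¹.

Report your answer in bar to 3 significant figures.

92.6 bar

n(NH4NO3) = 422 / 80.04 = 5.272 mol
n(gas produced) = (3/1) × 5.272 = 15.82 mol
P = nRT/V = 15.82 × 0.08314 × 651.15 / 9.25 = 92.59 bar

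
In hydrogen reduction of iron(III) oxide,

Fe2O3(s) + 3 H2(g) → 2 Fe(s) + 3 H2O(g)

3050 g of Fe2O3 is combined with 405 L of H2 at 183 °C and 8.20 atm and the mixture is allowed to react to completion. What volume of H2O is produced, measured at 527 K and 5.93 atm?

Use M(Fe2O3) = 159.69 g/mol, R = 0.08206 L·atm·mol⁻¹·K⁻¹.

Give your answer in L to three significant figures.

418 L

n(Fe2O3) = 3050 / 159.69 = 19.10 mol
n(H2) = PV/RT = (8.20 × 405) / (0.08206 × 456.15) = 88.72 mol
For 19.10 mol Fe2O3, stoichiometry requires (3/1) × 19.10 = 57.30 mol H2; 88.72 mol is available, so Fe2O3 is limiting.
n(H2O) = (3/1) × 19.10 = 57.30 mol
V(H2O) = nRT/P = 57.30 × 0.08206 × 527 / 5.93 = 417.9 L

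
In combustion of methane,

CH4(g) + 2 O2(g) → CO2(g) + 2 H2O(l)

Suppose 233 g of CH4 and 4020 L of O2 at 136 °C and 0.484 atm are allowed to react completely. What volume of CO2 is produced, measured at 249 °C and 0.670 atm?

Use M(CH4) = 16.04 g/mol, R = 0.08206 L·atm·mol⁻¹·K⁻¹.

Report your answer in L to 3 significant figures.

n(CH4) = 233 / 16.04 = 14.53 mol
n(O2) = PV/RT = (0.484 × 4020) / (0.08206 × 409.15) = 57.95 mol
For 14.53 mol CH4, stoichiometry requires (2/1) × 14.53 = 29.06 mol O2; 57.95 mol is available, so CH4 is limiting.
n(CO2) = (1/1) × 14.53 = 14.53 mol
V(CO2) = nRT/P = 14.53 × 0.08206 × 522.15 / 0.670 = 929.2 L

929 L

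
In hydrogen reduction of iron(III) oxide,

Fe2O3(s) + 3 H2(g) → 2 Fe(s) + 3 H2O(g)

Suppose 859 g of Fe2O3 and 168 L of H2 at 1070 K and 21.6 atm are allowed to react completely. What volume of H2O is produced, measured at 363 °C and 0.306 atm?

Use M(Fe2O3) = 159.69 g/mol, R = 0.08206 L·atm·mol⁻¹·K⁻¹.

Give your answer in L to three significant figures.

2750 L

n(Fe2O3) = 859 / 159.69 = 5.379 mol
n(H2) = PV/RT = (21.6 × 168) / (0.08206 × 1070) = 41.33 mol
For 5.379 mol Fe2O3, stoichiometry requires (3/1) × 5.379 = 16.14 mol H2; 41.33 mol is available, so Fe2O3 is limiting.
n(H2O) = (3/1) × 5.379 = 16.14 mol
V(H2O) = nRT/P = 16.14 × 0.08206 × 636.15 / 0.306 = 2753 L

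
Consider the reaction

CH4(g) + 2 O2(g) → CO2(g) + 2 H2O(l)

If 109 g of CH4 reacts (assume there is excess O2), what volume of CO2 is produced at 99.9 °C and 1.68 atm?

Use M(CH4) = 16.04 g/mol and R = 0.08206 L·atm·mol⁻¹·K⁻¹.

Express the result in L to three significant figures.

n(CH4) = 109.0 / 16.04 = 6.796 mol
n(CO2) = (1/1) × 6.796 = 6.796 mol
V = nRT/P = 6.796 × 0.08206 × 373.05 / 1.68 = 123.8 L

124 L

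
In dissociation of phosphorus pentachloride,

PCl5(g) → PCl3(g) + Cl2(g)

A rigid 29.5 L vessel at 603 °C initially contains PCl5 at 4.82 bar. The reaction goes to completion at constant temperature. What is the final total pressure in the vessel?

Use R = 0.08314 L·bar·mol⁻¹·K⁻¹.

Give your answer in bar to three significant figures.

At constant T and V, P ∝ n(gas): 1 mol gas → 2 mol gas.
P_final = (2/1) × 4.82 = 9.640 bar

9.64 bar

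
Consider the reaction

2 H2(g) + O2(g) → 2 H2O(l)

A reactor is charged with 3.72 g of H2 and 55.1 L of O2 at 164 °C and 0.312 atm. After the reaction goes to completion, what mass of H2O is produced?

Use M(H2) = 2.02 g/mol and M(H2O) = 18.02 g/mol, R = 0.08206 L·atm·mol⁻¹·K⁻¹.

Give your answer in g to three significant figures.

17.3 g

n(H2) = 3.72 / 2.02 = 1.842 mol
n(O2) = PV/RT = (0.312 × 55.1) / (0.08206 × 437.15) = 0.4792 mol
For 1.842 mol H2, stoichiometry requires (1/2) × 1.842 = 0.9210 mol O2; 0.4792 mol is available, so O2 is limiting.
n(H2O) = (2/1) × 0.4792 = 0.9584 mol
m(H2O) = 0.9584 × 18.02 = 17.27 g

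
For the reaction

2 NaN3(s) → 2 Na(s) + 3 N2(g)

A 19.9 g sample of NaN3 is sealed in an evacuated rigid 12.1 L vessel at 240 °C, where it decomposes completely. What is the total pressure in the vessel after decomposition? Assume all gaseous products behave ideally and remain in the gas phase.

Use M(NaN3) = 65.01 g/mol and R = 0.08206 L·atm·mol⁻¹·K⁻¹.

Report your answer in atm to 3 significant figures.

1.60 atm

n(NaN3) = 19.9 / 65.01 = 0.3061 mol
n(gas produced) = (3/2) × 0.3061 = 0.4591 mol
P = nRT/V = 0.4591 × 0.08206 × 513.15 / 12.1 = 1.598 atm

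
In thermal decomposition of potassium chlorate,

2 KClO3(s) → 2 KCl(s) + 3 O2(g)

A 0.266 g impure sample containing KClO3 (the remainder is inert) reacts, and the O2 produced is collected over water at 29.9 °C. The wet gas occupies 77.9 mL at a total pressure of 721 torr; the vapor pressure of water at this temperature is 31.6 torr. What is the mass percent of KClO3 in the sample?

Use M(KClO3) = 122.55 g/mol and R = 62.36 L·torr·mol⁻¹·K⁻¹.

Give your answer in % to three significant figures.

87.3 %

P(O2) = 721 − 31.6 = 689.4 torr
n(O2) = PV/RT = (689.4 × 0.07790) / (62.36 × 303.05) = 0.002842 mol
n(KClO3) = (2/3) × 0.002842 = 0.001895 mol
m(KClO3) = 0.001895 × 122.55 = 0.2322 g
%KClO3 = 0.2322 / 0.266 × 100 = 87.29%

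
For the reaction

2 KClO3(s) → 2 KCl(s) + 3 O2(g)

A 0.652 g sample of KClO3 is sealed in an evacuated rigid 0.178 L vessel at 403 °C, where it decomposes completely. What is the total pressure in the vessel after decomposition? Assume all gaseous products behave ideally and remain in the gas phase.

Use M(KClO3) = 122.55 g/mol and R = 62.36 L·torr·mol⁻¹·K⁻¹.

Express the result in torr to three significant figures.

n(KClO3) = 0.652 / 122.55 = 0.005320 mol
n(gas produced) = (3/2) × 0.005320 = 0.007980 mol
P = nRT/V = 0.007980 × 62.36 × 676.15 / 0.178 = 1890 torr

1890 torr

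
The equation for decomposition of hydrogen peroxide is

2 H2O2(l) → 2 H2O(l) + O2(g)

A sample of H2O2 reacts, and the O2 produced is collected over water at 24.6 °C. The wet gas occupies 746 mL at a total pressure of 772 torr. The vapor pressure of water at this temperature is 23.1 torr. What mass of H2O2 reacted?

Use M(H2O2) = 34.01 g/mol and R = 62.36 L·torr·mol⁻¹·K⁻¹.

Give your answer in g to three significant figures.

2.05 g

P(O2) = 772 − 23.1 = 748.9 torr
n(O2) = PV/RT = (748.9 × 0.7460) / (62.36 × 297.75) = 0.03009 mol
n(H2O2) = (2/1) × 0.03009 = 0.06018 mol
m(H2O2) = 0.06018 × 34.01 = 2.047 g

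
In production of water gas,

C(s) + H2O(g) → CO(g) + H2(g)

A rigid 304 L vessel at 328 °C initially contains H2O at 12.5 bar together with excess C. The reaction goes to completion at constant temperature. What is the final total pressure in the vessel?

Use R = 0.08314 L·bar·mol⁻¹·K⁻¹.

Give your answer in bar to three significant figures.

Rigid vessel, constant T ⇒ P scales with total gas moles (1 → 2).
P_final = (2/1) × 12.5 = 25.00 bar

25.0 bar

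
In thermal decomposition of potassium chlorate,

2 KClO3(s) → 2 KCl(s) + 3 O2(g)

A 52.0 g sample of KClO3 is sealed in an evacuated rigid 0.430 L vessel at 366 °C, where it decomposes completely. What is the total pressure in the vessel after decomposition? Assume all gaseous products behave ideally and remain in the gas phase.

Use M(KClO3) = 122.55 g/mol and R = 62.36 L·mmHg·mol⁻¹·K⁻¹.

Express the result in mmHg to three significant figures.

59000 mmHg

n(KClO3) = 52.0 / 122.55 = 0.4243 mol
n(gas produced) = (3/2) × 0.4243 = 0.6364 mol
P = nRT/V = 0.6364 × 62.36 × 639.15 / 0.430 = 58990 mmHg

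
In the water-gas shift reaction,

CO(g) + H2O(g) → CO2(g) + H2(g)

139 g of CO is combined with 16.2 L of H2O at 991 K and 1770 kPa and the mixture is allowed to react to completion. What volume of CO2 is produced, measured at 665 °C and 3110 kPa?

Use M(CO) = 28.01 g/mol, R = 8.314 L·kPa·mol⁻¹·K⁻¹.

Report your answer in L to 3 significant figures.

n(CO) = 139 / 28.01 = 4.963 mol
n(H2O) = PV/RT = (1770 × 16.2) / (8.314 × 991) = 3.480 mol
For 4.963 mol CO, stoichiometry requires (1/1) × 4.963 = 4.963 mol H2O; 3.480 mol is available, so H2O is limiting.
n(CO2) = (1/1) × 3.480 = 3.480 mol
V(CO2) = nRT/P = 3.480 × 8.314 × 938.15 / 3110 = 8.728 L

8.73 L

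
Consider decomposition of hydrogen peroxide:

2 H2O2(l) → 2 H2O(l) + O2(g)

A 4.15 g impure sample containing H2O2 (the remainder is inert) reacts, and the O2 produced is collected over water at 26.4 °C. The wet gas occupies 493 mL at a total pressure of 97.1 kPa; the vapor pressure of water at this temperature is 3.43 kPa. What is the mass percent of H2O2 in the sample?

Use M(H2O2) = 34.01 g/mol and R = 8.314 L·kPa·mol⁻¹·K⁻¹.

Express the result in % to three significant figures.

P(O2) = 97.1 − 3.43 = 93.67 kPa
n(O2) = PV/RT = (93.67 × 0.4930) / (8.314 × 299.55) = 0.01854 mol
n(H2O2) = (2/1) × 0.01854 = 0.03708 mol
m(H2O2) = 0.03708 × 34.01 = 1.261 g
%H2O2 = 1.261 / 4.15 × 100 = 30.39%

30.4 %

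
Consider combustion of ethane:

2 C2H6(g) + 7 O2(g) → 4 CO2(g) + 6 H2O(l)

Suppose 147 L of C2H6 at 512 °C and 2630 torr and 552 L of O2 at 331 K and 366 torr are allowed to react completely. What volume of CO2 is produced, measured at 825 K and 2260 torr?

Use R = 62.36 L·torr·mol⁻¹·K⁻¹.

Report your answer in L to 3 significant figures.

n(C2H6) = PV/RT = (2630 × 147) / (62.36 × 785.15) = 7.896 mol
n(O2) = PV/RT = (366 × 552) / (62.36 × 331) = 9.788 mol
For 7.896 mol C2H6, stoichiometry requires (7/2) × 7.896 = 27.64 mol O2; 9.788 mol is available, so O2 is limiting.
n(CO2) = (4/7) × 9.788 = 5.593 mol
V(CO2) = nRT/P = 5.593 × 62.36 × 825 / 2260 = 127.3 L

127 L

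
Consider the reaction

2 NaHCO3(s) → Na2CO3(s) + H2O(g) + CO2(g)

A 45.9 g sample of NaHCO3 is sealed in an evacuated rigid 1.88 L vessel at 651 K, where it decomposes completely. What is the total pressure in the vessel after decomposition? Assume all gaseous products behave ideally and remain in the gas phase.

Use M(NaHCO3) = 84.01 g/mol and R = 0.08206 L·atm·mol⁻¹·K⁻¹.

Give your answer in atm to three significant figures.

n(NaHCO3) = 45.9 / 84.01 = 0.5464 mol
n(gas produced) = (2/2) × 0.5464 = 0.5464 mol
P = nRT/V = 0.5464 × 0.08206 × 651 / 1.88 = 15.53 atm

15.5 atm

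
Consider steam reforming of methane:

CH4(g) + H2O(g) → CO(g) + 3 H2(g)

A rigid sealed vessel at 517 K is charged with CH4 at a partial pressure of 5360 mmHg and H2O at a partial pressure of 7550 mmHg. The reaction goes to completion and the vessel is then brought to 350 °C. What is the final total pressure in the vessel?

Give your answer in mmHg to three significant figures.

28500 mmHg

With V and T fixed, P_i ∝ n_i, so the mole ratios apply directly to partial pressures at 517 K.
P(H2O) required for 5360 mmHg of CH4 = (1/1) × 5360 = 5360 mmHg; available 7550 mmHg, so CH4 is limiting.
P(H2O) remaining = 7550 − (1/1) × 5360 = 2190 mmHg
P(gaseous products) = (1+3)/1 × 5360 = 21440 mmHg
P_total at 517 K = 2190 + 21440 = 23630 mmHg
Scaling to 350 °C: P = 23630 × 623.15/517 = 28480 mmHg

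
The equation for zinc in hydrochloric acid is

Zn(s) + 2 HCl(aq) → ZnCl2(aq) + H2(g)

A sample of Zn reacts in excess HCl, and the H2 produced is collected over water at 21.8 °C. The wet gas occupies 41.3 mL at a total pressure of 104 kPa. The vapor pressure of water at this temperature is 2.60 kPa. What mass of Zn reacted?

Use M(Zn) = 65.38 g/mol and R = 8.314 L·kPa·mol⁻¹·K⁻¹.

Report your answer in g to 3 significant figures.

0.112 g

P(H2) = 104 − 2.60 = 101.4 kPa
n(H2) = PV/RT = (101.4 × 0.04130) / (8.314 × 294.95) = 0.001708 mol
n(Zn) = (1/1) × 0.001708 = 0.001708 mol
m(Zn) = 0.001708 × 65.38 = 0.1117 g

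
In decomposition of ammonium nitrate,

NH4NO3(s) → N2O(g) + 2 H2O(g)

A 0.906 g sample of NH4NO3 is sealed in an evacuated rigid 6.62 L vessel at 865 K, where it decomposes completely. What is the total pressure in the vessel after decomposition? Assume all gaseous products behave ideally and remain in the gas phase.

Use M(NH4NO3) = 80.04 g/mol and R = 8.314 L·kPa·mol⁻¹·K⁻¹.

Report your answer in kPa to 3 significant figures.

n(NH4NO3) = 0.906 / 80.04 = 0.01132 mol
n(gas produced) = (3/1) × 0.01132 = 0.03396 mol
P = nRT/V = 0.03396 × 8.314 × 865 / 6.62 = 36.89 kPa

36.9 kPa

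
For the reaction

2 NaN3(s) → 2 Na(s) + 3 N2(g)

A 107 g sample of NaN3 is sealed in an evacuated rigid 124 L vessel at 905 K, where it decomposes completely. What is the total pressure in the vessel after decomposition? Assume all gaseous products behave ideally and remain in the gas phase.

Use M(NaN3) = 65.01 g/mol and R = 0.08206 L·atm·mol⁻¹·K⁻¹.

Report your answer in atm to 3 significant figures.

n(NaN3) = 107 / 65.01 = 1.646 mol
n(gas produced) = (3/2) × 1.646 = 2.469 mol
P = nRT/V = 2.469 × 0.08206 × 905 / 124 = 1.479 atm

1.48 atm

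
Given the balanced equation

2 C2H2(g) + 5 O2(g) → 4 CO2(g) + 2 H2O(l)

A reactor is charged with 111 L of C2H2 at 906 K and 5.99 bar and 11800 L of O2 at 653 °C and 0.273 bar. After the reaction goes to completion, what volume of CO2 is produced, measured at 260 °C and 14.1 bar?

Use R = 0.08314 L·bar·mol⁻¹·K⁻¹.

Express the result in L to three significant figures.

n(C2H2) = PV/RT = (5.99 × 111) / (0.08314 × 906) = 8.827 mol
n(O2) = PV/RT = (0.273 × 11800) / (0.08314 × 926.15) = 41.84 mol
For 8.827 mol C2H2, stoichiometry requires (5/2) × 8.827 = 22.07 mol O2; 41.84 mol is available, so C2H2 is limiting.
n(CO2) = (4/2) × 8.827 = 17.65 mol
V(CO2) = nRT/P = 17.65 × 0.08314 × 533.15 / 14.1 = 55.49 L

55.5 L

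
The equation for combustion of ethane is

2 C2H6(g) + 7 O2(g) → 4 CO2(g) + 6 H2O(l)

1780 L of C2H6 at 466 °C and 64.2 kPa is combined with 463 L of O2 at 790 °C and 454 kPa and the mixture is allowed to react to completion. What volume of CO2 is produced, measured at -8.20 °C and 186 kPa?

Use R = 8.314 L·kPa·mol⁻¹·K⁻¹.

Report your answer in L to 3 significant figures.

161 L

n(C2H6) = PV/RT = (64.2 × 1780) / (8.314 × 739.15) = 18.60 mol
n(O2) = PV/RT = (454 × 463) / (8.314 × 1063.15) = 23.78 mol
For 18.60 mol C2H6, stoichiometry requires (7/2) × 18.60 = 65.10 mol O2; 23.78 mol is available, so O2 is limiting.
n(CO2) = (4/7) × 23.78 = 13.59 mol
V(CO2) = nRT/P = 13.59 × 8.314 × 264.95 / 186 = 160.9 L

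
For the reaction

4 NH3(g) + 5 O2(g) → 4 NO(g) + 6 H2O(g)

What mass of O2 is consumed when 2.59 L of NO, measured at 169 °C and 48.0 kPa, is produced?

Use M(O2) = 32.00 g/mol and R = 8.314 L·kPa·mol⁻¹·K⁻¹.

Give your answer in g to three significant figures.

n(NO) = PV/RT = (48.0 × 2.59) / (8.314 × 442.15) = 0.03382 mol
n(O2) = (5/4) × 0.03382 = 0.04228 mol
m(O2) = 0.04228 × 32.00 = 1.353 g

1.35 g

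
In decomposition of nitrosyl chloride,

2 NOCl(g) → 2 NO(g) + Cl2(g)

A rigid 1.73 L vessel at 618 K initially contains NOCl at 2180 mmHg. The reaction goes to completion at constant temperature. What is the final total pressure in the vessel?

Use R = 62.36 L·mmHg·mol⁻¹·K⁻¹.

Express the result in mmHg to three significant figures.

3270 mmHg

Since T and V are fixed, P_final/P_initial = n_final/n_initial = 3/2.
P_final = (3/2) × 2180 = 3270 mmHg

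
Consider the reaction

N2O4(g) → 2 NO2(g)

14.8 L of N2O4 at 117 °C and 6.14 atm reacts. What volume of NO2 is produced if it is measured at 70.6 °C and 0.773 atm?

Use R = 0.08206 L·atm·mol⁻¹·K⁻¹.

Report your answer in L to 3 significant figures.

n(N2O4) = PV/RT = (6.14 × 14.8) / (0.08206 × 390.15) = 2.838 mol
n(NO2) = (2/1) × 2.838 = 5.676 mol
V = nRT/P = 5.676 × 0.08206 × 343.75 / 0.773 = 207.1 L

207 L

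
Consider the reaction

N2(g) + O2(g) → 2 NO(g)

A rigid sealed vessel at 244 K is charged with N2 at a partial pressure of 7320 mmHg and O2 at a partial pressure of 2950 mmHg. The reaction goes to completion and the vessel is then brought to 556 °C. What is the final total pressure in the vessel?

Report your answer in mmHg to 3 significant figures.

With V and T fixed, P_i ∝ n_i, so the mole ratios apply directly to partial pressures at 244 K.
P(O2) required for 7320 mmHg of N2 = (1/1) × 7320 = 7320 mmHg; available 2950 mmHg, so O2 is limiting.
P(N2) remaining = 7320 − (1/1) × 2950 = 4370 mmHg
P(gaseous products) = (2)/1 × 2950 = 5900 mmHg
P_total at 244 K = 4370 + 5900 = 10270 mmHg
Scaling to 556 °C: P = 10270 × 829.15/244 = 34900 mmHg

34900 mmHg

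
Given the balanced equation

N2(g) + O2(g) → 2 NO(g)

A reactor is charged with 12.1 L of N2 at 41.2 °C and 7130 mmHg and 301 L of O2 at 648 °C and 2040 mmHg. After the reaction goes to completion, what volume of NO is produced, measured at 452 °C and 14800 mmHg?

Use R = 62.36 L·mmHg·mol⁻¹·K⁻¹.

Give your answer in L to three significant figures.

26.9 L

n(N2) = PV/RT = (7130 × 12.1) / (62.36 × 314.35) = 4.401 mol
n(O2) = PV/RT = (2040 × 301) / (62.36 × 921.15) = 10.69 mol
For 4.401 mol N2, stoichiometry requires (1/1) × 4.401 = 4.401 mol O2; 10.69 mol is available, so N2 is limiting.
n(NO) = (2/1) × 4.401 = 8.802 mol
V(NO) = nRT/P = 8.802 × 62.36 × 725.15 / 14800 = 26.89 L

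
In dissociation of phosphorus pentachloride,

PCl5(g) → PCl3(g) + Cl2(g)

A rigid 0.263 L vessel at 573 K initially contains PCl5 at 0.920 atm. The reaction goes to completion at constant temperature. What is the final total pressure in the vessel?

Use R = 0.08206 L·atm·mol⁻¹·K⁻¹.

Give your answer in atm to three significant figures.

At constant T and V, P ∝ n(gas): 1 mol gas → 2 mol gas.
P_final = (2/1) × 0.920 = 1.840 atm

1.84 atm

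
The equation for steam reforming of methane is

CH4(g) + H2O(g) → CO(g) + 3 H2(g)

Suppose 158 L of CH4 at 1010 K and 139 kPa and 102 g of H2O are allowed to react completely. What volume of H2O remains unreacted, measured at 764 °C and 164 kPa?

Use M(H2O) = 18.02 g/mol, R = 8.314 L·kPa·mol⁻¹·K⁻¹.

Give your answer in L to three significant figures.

n(CH4) = PV/RT = (139 × 158) / (8.314 × 1010) = 2.615 mol
n(H2O) = 102 / 18.02 = 5.660 mol
For 2.615 mol CH4, stoichiometry requires (1/1) × 2.615 = 2.615 mol H2O; 5.660 mol is available, so CH4 is limiting.
n(H2O) consumed = (1/1) × 2.615 = 2.615 mol; remaining = 5.660 − 2.615 = 3.045 mol
V(H2O) = nRT/P = 3.045 × 8.314 × 1037.15 / 164 = 160.1 L

160 L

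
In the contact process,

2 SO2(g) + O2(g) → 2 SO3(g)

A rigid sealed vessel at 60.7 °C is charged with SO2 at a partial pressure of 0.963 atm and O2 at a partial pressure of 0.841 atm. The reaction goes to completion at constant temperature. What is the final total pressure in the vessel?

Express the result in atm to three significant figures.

1.32 atm

Because the vessel is rigid and T is held at 60.7 °C, work the stoichiometry in partial pressures (P_i = n_iRT/V).
P(O2) required for 0.963 atm of SO2 = (1/2) × 0.963 = 0.4815 atm; available 0.841 atm, so SO2 is limiting.
P(O2) remaining = 0.841 − (1/2) × 0.963 = 0.3595 atm
P(gaseous products) = (2)/2 × 0.963 = 0.9630 atm
P_total at 60.7 °C = 0.3595 + 0.9630 = 1.323 atm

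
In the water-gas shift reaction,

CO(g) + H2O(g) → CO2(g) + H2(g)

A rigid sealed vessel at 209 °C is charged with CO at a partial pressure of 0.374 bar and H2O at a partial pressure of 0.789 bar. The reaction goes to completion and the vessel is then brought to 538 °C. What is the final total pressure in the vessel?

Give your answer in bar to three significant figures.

1.96 bar

At constant V, partial pressures at 209 °C are proportional to moles, so apply stoichiometry directly to pressures.
P(H2O) required for 0.374 bar of CO = (1/1) × 0.374 = 0.3740 bar; available 0.789 bar, so CO is limiting.
P(H2O) remaining = 0.789 − (1/1) × 0.374 = 0.4150 bar
P(gaseous products) = (1+1)/1 × 0.374 = 0.7480 bar
P_total at 209 °C = 0.4150 + 0.7480 = 1.163 bar
Scaling to 538 °C: P = 1.163 × 811.15/482.15 = 1.957 bar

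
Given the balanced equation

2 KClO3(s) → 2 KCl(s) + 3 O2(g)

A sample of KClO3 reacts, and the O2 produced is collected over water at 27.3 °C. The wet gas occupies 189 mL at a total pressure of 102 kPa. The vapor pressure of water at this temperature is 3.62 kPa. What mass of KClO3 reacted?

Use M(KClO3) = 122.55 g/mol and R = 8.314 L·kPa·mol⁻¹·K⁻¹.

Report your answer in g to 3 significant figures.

P(O2) = 102 − 3.62 = 98.38 kPa
n(O2) = PV/RT = (98.38 × 0.1890) / (8.314 × 300.45) = 0.007444 mol
n(KClO3) = (2/3) × 0.007444 = 0.004963 mol
m(KClO3) = 0.004963 × 122.55 = 0.6082 g

0.608 g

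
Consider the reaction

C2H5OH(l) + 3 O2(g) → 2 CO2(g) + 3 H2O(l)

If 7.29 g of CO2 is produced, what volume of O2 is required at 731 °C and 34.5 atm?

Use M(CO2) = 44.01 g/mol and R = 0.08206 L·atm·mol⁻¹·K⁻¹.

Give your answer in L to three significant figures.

n(CO2) = 7.290 / 44.01 = 0.1656 mol
n(O2) = (3/2) × 0.1656 = 0.2484 mol
V = nRT/P = 0.2484 × 0.08206 × 1004.15 / 34.5 = 0.5933 L

0.593 L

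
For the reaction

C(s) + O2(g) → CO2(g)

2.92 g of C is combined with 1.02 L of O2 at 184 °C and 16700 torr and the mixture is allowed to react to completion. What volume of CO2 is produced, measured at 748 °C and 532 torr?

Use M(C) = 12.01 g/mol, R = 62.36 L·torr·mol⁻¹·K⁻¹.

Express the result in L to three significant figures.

29.1 L

n(C) = 2.92 / 12.01 = 0.2431 mol
n(O2) = PV/RT = (16700 × 1.02) / (62.36 × 457.15) = 0.5975 mol
For 0.2431 mol C, stoichiometry requires (1/1) × 0.2431 = 0.2431 mol O2; 0.5975 mol is available, so C is limiting.
n(CO2) = (1/1) × 0.2431 = 0.2431 mol
V(CO2) = nRT/P = 0.2431 × 62.36 × 1021.15 / 532 = 29.10 L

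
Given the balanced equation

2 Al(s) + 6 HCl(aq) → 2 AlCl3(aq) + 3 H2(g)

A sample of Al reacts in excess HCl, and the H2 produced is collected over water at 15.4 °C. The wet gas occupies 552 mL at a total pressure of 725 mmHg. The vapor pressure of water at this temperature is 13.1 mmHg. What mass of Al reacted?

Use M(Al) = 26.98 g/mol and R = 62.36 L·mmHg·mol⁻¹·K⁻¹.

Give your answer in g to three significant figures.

0.393 g

P(H2) = 725 − 13.1 = 711.9 mmHg
n(H2) = PV/RT = (711.9 × 0.5520) / (62.36 × 288.55) = 0.02184 mol
n(Al) = (2/3) × 0.02184 = 0.01456 mol
m(Al) = 0.01456 × 26.98 = 0.3928 g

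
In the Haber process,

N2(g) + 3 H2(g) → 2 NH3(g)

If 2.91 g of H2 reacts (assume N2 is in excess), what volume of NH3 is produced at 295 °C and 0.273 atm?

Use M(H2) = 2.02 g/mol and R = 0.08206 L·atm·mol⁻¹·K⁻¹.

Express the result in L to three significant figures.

164 L

n(H2) = 2.910 / 2.02 = 1.441 mol
n(NH3) = (2/3) × 1.441 = 0.9607 mol
V = nRT/P = 0.9607 × 0.08206 × 568.15 / 0.273 = 164.1 L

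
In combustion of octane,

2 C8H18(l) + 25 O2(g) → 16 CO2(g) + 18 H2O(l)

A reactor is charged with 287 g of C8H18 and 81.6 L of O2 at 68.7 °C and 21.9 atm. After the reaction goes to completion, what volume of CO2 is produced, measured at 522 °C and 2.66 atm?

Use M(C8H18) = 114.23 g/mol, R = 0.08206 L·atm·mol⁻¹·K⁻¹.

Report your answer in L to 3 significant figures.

493 L

n(C8H18) = 287 / 114.23 = 2.512 mol
n(O2) = PV/RT = (21.9 × 81.6) / (0.08206 × 341.85) = 63.70 mol
For 2.512 mol C8H18, stoichiometry requires (25/2) × 2.512 = 31.40 mol O2; 63.70 mol is available, so C8H18 is limiting.
n(CO2) = (16/2) × 2.512 = 20.10 mol
V(CO2) = nRT/P = 20.10 × 0.08206 × 795.15 / 2.66 = 493.1 L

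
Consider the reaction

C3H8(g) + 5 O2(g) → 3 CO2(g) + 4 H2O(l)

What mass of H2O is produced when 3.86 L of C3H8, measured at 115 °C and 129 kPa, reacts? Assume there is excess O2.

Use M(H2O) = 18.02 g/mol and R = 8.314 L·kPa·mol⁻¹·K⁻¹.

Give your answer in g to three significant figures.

n(C3H8) = PV/RT = (129 × 3.86) / (8.314 × 388.15) = 0.1543 mol
n(H2O) = (4/1) × 0.1543 = 0.6172 mol
m(H2O) = 0.6172 × 18.02 = 11.12 g

11.1 g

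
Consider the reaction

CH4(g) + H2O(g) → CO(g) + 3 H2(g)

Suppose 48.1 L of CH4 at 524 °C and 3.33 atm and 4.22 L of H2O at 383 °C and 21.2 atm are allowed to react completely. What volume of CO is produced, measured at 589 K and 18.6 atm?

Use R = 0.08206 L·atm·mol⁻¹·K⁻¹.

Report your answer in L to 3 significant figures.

n(CH4) = PV/RT = (3.33 × 48.1) / (0.08206 × 797.15) = 2.449 mol
n(H2O) = PV/RT = (21.2 × 4.22) / (0.08206 × 656.15) = 1.662 mol
For 2.449 mol CH4, stoichiometry requires (1/1) × 2.449 = 2.449 mol H2O; 1.662 mol is available, so H2O is limiting.
n(CO) = (1/1) × 1.662 = 1.662 mol
V(CO) = nRT/P = 1.662 × 0.08206 × 589 / 18.6 = 4.319 L

4.32 L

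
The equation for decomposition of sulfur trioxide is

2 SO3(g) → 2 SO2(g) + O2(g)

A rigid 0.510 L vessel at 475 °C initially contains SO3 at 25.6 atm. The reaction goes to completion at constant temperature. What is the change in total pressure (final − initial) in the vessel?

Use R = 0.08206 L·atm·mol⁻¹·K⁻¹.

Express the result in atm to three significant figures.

Since T and V are fixed, P_final/P_initial = n_final/n_initial = 3/2.
P_final = (3/2) × 25.6 = 38.40 atm; ΔP = 38.40 − 25.6 = 12.80 atm

12.8 atm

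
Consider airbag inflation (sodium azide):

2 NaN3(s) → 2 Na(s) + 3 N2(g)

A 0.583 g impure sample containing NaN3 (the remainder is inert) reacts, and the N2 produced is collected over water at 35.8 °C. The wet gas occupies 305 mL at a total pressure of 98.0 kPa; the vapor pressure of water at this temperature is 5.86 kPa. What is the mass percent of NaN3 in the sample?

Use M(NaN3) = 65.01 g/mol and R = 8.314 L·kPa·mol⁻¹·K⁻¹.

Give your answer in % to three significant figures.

81.3 %

P(N2) = 98.0 − 5.86 = 92.14 kPa
n(N2) = PV/RT = (92.14 × 0.3050) / (8.314 × 308.95) = 0.01094 mol
n(NaN3) = (2/3) × 0.01094 = 0.007293 mol
m(NaN3) = 0.007293 × 65.01 = 0.4741 g
%NaN3 = 0.4741 / 0.583 × 100 = 81.32%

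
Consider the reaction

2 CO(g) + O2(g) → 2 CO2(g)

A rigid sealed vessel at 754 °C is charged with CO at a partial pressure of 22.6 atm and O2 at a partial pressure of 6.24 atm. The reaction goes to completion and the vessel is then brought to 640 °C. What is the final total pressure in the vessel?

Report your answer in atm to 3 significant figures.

20.1 atm

At constant V, partial pressures at 754 °C are proportional to moles, so apply stoichiometry directly to pressures.
P(O2) required for 22.6 atm of CO = (1/2) × 22.6 = 11.30 atm; available 6.24 atm, so O2 is limiting.
P(CO) remaining = 22.6 − (2/1) × 6.24 = 10.12 atm
P(gaseous products) = (2)/1 × 6.24 = 12.48 atm
P_total at 754 °C = 10.12 + 12.48 = 22.60 atm
Scaling to 640 °C: P = 22.60 × 913.15/1027.15 = 20.09 atm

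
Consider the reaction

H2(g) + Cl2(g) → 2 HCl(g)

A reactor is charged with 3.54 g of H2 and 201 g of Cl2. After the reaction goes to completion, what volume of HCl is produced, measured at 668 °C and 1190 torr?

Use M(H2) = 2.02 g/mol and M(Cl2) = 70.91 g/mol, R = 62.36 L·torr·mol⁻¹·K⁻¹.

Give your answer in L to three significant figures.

173 L

n(H2) = 3.54 / 2.02 = 1.752 mol
n(Cl2) = 201 / 70.91 = 2.835 mol
For 1.752 mol H2, stoichiometry requires (1/1) × 1.752 = 1.752 mol Cl2; 2.835 mol is available, so H2 is limiting.
n(HCl) = (2/1) × 1.752 = 3.504 mol
V(HCl) = nRT/P = 3.504 × 62.36 × 941.15 / 1190 = 172.8 L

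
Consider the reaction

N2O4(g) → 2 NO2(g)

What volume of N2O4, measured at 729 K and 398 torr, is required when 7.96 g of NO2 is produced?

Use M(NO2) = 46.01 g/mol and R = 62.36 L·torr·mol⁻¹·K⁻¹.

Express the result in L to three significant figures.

9.88 L

n(NO2) = 7.960 / 46.01 = 0.1730 mol
n(N2O4) = (1/2) × 0.1730 = 0.08650 mol
V = nRT/P = 0.08650 × 62.36 × 729 / 398 = 9.880 L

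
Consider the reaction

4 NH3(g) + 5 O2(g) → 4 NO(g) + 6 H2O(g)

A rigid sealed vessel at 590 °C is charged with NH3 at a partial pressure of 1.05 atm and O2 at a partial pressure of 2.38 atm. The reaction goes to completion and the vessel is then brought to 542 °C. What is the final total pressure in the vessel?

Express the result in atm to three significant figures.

Because the vessel is rigid and T is held at 590 °C, work the stoichiometry in partial pressures (P_i = n_iRT/V).
P(O2) required for 1.05 atm of NH3 = (5/4) × 1.05 = 1.312 atm; available 2.38 atm, so NH3 is limiting.
P(O2) remaining = 2.38 − (5/4) × 1.05 = 1.067 atm
P(gaseous products) = (4+6)/4 × 1.05 = 2.625 atm
P_total at 590 °C = 1.067 + 2.625 = 3.692 atm
Scaling to 542 °C: P = 3.692 × 815.15/863.15 = 3.487 atm

3.49 atm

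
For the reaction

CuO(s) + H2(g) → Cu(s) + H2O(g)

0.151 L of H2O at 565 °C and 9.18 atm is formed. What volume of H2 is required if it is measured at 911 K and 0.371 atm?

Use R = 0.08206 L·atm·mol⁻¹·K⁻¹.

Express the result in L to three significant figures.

n(H2O) = PV/RT = (9.18 × 0.151) / (0.08206 × 838.15) = 0.02015 mol
n(H2) = (1/1) × 0.02015 = 0.02015 mol
V = nRT/P = 0.02015 × 0.08206 × 911 / 0.371 = 4.060 L

4.06 L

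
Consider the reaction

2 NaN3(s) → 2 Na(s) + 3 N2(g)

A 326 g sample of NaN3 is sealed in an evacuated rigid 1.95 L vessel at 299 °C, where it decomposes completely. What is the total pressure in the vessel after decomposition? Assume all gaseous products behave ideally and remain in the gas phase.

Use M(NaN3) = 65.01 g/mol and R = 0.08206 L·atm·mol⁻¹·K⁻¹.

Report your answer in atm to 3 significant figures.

181 atm

n(NaN3) = 326 / 65.01 = 5.015 mol
n(gas produced) = (3/2) × 5.015 = 7.522 mol
P = nRT/V = 7.522 × 0.08206 × 572.15 / 1.95 = 181.1 atm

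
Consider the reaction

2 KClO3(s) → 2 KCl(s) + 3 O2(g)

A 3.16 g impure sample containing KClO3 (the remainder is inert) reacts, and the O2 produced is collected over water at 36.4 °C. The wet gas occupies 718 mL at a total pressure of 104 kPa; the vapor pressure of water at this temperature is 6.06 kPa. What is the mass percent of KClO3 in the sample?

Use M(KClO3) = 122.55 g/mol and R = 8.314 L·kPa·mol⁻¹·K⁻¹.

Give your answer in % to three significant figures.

70.6 %

P(O2) = 104 − 6.06 = 97.94 kPa
n(O2) = PV/RT = (97.94 × 0.7180) / (8.314 × 309.55) = 0.02732 mol
n(KClO3) = (2/3) × 0.02732 = 0.01821 mol
m(KClO3) = 0.01821 × 122.55 = 2.232 g
%KClO3 = 2.232 / 3.16 × 100 = 70.63%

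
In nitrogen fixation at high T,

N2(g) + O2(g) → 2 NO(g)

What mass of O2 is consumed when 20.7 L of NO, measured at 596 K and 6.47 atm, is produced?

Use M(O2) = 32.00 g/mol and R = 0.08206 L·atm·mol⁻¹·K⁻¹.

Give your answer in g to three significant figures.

43.8 g

n(NO) = PV/RT = (6.47 × 20.7) / (0.08206 × 596) = 2.738 mol
n(O2) = (1/2) × 2.738 = 1.369 mol
m(O2) = 1.369 × 32.00 = 43.81 g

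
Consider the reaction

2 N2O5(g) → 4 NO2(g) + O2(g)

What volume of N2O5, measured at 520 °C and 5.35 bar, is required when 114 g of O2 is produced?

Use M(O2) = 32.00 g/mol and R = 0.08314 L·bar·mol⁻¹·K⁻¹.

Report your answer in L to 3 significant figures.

87.8 L

n(O2) = 114.0 / 32.00 = 3.562 mol
n(N2O5) = (2/1) × 3.562 = 7.124 mol
V = nRT/P = 7.124 × 0.08314 × 793.15 / 5.35 = 87.81 L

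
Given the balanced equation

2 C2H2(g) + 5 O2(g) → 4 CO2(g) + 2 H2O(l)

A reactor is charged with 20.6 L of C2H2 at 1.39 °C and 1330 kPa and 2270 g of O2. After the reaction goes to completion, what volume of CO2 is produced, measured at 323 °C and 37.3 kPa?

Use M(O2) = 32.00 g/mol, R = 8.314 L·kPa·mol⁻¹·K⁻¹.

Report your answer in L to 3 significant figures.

3190 L

n(C2H2) = PV/RT = (1330 × 20.6) / (8.314 × 274.54) = 12.00 mol
n(O2) = 2270 / 32.00 = 70.94 mol
For 12.00 mol C2H2, stoichiometry requires (5/2) × 12.00 = 30.00 mol O2; 70.94 mol is available, so C2H2 is limiting.
n(CO2) = (4/2) × 12.00 = 24.00 mol
V(CO2) = nRT/P = 24.00 × 8.314 × 596.15 / 37.3 = 3189 L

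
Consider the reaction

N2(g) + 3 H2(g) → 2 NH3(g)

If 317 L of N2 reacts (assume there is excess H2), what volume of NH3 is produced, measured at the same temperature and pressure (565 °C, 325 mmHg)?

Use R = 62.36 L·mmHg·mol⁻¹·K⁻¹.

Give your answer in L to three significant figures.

At constant T and P, gas volumes are in the mole ratio: V(NH3) = (2/1) × 317 = 634.0 L

634 L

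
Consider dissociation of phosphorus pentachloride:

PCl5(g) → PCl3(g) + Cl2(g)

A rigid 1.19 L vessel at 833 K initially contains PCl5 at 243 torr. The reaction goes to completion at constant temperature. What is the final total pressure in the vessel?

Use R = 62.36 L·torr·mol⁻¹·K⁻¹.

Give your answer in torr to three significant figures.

Since T and V are fixed, P_final/P_initial = n_final/n_initial = 2/1.
P_final = (2/1) × 243 = 486.0 torr

486 torr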